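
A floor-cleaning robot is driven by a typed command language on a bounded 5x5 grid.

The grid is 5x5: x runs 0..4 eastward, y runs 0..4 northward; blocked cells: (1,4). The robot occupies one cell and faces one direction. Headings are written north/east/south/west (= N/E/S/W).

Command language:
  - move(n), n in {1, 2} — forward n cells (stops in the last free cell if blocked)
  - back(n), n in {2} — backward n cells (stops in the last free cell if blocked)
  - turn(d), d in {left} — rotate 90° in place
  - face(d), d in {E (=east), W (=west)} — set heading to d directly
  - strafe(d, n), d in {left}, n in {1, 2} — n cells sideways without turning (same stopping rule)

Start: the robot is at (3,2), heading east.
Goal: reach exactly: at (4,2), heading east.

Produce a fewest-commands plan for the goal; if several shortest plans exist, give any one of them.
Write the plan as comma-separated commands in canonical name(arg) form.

start: at (3,2), heading east
[1] after move(2): at (4,2), heading east
nothing shorter than 1 reaches the goal.

move(2)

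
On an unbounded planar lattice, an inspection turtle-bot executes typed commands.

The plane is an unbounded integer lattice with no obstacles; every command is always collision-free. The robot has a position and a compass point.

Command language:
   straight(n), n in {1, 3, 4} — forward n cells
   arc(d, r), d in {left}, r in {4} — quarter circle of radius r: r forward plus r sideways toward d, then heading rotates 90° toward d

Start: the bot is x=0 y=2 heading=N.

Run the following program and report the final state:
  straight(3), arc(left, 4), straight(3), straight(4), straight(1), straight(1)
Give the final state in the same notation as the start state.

x=-13 y=9 heading=W

from: x=0 y=2 heading=N
[1] after straight(3): x=0 y=5 heading=N
[2] after arc(left, 4): x=-4 y=9 heading=W
[3] after straight(3): x=-7 y=9 heading=W
[4] after straight(4): x=-11 y=9 heading=W
[5] after straight(1): x=-12 y=9 heading=W
[6] after straight(1): x=-13 y=9 heading=W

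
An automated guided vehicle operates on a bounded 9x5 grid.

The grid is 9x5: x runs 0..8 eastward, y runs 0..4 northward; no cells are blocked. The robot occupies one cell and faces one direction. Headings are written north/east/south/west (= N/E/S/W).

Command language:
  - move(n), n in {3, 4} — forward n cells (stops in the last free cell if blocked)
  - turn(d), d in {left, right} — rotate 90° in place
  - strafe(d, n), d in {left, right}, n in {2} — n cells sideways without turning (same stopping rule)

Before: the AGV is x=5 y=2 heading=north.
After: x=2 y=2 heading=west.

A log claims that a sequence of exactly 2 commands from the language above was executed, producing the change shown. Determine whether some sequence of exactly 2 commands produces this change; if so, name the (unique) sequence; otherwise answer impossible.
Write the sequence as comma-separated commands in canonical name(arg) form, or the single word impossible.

key: running move(3) before turn(left) would end elsewhere — order is forced
initial: x=5 y=2 heading=north
step 1 (turn(left)): x=5 y=2 heading=west
step 2 (move(3)): x=2 y=2 heading=west
no other 2-command option fits: unique.

turn(left), move(3)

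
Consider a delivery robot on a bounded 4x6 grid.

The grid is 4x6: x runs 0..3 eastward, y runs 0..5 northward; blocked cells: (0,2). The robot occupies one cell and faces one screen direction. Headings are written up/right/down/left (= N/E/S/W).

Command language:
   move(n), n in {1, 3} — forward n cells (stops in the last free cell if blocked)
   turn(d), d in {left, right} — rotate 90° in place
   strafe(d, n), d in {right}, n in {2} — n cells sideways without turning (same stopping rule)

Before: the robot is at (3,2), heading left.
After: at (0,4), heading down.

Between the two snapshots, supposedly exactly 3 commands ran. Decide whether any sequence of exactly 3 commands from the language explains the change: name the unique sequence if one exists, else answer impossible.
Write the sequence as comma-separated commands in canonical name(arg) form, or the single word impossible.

strafe(right, 2), move(3), turn(left)

key: order matters: swapping strafe(right, 2) and turn(left) lands elsewhere
begin: at (3,2), heading left
1. strafe(right, 2) → at (3,4), heading left
2. move(3) → at (0,4), heading left
3. turn(left) → at (0,4), heading down
uniquely the one of 125 3-step routes that fits.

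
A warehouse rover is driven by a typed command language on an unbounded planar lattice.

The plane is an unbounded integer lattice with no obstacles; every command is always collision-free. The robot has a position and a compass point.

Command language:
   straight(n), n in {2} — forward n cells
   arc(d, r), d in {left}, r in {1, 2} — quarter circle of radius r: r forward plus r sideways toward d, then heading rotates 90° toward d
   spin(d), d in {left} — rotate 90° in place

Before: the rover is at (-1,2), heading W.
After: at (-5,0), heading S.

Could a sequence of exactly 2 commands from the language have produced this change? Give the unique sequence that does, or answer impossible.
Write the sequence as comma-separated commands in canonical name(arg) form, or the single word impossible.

key: position moved to (-5,0) AND the heading swung to S — translation plus rotation needed
t0: at (-1,2), heading W
[1] after straight(2): at (-3,2), heading W
[2] after arc(left, 2): at (-5,0), heading S
no rival 2-sequence matches.

straight(2), arc(left, 2)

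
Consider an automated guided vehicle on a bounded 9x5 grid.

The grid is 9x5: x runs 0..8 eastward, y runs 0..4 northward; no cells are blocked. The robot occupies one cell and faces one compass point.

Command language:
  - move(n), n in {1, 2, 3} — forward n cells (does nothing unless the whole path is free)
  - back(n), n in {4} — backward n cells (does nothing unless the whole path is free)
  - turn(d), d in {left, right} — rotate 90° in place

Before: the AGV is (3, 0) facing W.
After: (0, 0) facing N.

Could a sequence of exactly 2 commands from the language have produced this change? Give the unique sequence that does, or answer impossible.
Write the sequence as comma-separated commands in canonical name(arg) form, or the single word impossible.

move(3), turn(right)

key: cell and facing (now N) both changed — the 2 commands mix motion and turning
begin: (3, 0) facing W
t=1 move(3) ⇒ (0, 0) facing W
t=2 turn(right) ⇒ (0, 0) facing N
no other 2-command option fits: unique.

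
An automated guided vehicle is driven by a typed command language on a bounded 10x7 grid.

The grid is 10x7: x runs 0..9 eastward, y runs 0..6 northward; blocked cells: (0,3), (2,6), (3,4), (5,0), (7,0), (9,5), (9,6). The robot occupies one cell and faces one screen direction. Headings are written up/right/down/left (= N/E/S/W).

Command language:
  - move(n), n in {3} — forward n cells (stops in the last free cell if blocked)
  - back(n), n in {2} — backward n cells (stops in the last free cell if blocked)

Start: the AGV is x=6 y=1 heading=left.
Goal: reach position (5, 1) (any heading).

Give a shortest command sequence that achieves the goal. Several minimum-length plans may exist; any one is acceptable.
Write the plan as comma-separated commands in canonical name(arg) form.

move(3), back(2)

begin: x=6 y=1 heading=left
[1] after move(3): x=3 y=1 heading=left
[2] after back(2): x=5 y=1 heading=left
nothing shorter than 2 reaches the goal.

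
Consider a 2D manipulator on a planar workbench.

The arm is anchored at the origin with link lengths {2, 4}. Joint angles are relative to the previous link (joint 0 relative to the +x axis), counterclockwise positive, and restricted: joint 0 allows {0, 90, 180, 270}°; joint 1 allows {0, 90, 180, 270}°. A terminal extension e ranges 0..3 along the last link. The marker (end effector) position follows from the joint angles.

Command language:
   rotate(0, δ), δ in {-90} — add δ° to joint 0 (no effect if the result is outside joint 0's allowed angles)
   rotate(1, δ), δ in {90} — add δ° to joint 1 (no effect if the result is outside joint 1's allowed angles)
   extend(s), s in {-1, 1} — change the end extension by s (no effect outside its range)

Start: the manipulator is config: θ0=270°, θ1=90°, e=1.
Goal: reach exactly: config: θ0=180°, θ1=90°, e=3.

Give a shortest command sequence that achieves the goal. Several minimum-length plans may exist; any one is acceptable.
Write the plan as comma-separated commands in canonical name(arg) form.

extend(1), extend(1), rotate(0, -90)

begin: config: θ0=270°, θ1=90°, e=1
t=1 extend(1) ⇒ config: θ0=270°, θ1=90°, e=2
t=2 extend(1) ⇒ config: θ0=270°, θ1=90°, e=3
t=3 rotate(0, -90) ⇒ config: θ0=180°, θ1=90°, e=3
shorter routes all fall short; 3 is best.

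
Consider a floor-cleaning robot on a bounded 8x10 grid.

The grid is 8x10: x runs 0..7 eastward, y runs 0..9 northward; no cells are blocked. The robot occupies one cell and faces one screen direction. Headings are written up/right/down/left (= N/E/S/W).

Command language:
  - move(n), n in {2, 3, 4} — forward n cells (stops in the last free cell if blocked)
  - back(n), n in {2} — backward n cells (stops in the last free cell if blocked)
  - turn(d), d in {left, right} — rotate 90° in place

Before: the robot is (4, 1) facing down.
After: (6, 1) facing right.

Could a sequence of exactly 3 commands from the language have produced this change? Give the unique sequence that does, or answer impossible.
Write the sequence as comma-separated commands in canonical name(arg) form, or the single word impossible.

key: running move(4) before turn(left) would end elsewhere — order is forced
begin: (4, 1) facing down
step 1 (turn(left)): (4, 1) facing right
step 2 (back(2)): (2, 1) facing right
step 3 (move(4)): (6, 1) facing right
all 216 alternatives checked — unique.

turn(left), back(2), move(4)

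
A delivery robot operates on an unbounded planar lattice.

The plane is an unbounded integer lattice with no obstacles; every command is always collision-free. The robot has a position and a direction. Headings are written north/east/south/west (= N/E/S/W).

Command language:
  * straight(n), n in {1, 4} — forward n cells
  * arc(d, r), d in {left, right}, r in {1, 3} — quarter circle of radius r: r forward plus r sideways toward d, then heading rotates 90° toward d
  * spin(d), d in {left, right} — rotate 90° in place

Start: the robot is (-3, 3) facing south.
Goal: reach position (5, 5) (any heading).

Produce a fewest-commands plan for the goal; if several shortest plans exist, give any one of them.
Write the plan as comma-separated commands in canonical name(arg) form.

t0: (-3, 3) facing south
t=1 arc(left, 1) ⇒ (-2, 2) facing east
t=2 straight(4) ⇒ (2, 2) facing east
t=3 arc(left, 3) ⇒ (5, 5) facing north
no 2-step plan works, so 3 is optimal.

arc(left, 1), straight(4), arc(left, 3)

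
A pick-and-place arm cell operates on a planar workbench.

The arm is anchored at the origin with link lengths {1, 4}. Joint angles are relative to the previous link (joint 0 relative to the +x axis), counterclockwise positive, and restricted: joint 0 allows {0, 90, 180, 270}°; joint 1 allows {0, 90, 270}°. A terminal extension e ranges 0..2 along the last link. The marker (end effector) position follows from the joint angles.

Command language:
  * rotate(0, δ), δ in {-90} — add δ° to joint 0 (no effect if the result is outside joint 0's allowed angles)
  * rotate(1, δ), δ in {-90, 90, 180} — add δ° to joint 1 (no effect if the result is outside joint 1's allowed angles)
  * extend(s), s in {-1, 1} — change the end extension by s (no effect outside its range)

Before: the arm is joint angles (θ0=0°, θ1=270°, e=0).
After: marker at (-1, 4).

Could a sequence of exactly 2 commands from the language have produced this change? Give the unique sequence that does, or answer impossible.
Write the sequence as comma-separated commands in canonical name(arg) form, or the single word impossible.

from: joint angles (θ0=0°, θ1=270°, e=0)
t=1 rotate(0, -90) ⇒ joint angles (θ0=270°, θ1=270°, e=0)
t=2 rotate(0, -90) ⇒ joint angles (θ0=180°, θ1=270°, e=0)
no rival 2-sequence matches.

rotate(0, -90), rotate(0, -90)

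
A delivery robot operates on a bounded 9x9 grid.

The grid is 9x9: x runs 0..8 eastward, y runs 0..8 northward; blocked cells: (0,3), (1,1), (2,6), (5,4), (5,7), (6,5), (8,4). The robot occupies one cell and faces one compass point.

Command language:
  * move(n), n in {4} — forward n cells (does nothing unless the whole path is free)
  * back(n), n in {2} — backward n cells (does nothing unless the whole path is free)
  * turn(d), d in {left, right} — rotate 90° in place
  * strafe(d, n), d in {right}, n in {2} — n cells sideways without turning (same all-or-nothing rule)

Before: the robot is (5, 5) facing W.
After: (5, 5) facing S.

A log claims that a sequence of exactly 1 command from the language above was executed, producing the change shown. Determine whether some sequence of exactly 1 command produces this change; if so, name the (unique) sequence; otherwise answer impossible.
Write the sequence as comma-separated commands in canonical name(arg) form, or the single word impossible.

key: parked at (5,5) the whole time — nothing moves the robot
start: (5, 5) facing W
[1] after turn(left): (5, 5) facing S
uniquely the one of 5 1-step routes that fits.

turn(left)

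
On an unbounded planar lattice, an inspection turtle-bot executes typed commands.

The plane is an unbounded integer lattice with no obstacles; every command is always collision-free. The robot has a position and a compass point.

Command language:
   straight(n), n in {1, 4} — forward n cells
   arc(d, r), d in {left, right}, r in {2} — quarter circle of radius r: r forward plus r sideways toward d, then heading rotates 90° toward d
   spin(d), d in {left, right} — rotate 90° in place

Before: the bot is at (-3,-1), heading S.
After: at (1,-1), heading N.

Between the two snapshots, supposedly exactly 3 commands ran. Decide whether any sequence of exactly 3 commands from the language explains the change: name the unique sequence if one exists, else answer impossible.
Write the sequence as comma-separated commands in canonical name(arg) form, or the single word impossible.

key: cell and facing (now N) both changed — the 3 commands mix motion and turning
start: at (-3,-1), heading S
step 1 (spin(left)): at (-3,-1), heading E
step 2 (straight(4)): at (1,-1), heading E
step 3 (spin(left)): at (1,-1), heading N
no other 3-command option fits: unique.

spin(left), straight(4), spin(left)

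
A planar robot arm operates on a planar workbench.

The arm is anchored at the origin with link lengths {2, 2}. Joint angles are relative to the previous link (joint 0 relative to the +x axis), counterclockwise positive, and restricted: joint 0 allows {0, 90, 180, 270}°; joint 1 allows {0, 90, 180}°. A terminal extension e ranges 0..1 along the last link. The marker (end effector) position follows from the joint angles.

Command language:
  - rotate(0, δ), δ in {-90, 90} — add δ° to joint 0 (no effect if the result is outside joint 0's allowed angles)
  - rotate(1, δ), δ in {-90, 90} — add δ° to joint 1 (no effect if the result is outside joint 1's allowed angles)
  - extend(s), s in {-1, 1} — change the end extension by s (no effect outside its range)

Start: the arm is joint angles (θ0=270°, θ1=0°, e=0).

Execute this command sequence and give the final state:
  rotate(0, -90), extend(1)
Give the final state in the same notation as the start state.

initial: joint angles (θ0=270°, θ1=0°, e=0)
[1] after rotate(0, -90): joint angles (θ0=180°, θ1=0°, e=0)
[2] after extend(1): joint angles (θ0=180°, θ1=0°, e=1)

joint angles (θ0=180°, θ1=0°, e=1)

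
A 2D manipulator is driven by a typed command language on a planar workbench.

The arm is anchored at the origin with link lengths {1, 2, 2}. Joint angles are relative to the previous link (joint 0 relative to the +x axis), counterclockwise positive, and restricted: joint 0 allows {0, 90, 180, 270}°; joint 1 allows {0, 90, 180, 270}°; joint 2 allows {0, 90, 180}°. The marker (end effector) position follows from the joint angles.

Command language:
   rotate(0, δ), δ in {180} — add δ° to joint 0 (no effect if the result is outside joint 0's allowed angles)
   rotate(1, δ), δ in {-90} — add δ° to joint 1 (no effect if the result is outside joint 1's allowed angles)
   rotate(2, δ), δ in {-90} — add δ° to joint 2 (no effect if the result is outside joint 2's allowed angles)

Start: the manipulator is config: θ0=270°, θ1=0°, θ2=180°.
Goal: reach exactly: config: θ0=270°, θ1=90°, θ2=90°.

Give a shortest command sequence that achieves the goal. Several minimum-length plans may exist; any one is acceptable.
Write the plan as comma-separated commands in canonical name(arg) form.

rotate(1, -90), rotate(1, -90), rotate(1, -90), rotate(2, -90)

t0: config: θ0=270°, θ1=0°, θ2=180°
[1] after rotate(1, -90): config: θ0=270°, θ1=270°, θ2=180°
[2] after rotate(1, -90): config: θ0=270°, θ1=180°, θ2=180°
[3] after rotate(1, -90): config: θ0=270°, θ1=90°, θ2=180°
[4] after rotate(2, -90): config: θ0=270°, θ1=90°, θ2=90°
no 3-step plan works, so 4 is optimal.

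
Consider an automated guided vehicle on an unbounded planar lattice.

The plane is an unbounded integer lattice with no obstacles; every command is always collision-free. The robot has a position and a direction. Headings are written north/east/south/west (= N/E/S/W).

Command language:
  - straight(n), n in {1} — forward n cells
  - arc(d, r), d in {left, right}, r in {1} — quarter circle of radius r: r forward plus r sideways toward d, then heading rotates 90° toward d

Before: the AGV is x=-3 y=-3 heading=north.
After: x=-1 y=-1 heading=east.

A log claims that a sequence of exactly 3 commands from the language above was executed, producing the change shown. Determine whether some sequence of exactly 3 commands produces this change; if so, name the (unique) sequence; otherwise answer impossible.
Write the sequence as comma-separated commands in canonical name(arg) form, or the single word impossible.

key: cell and facing (now E) both changed — the 3 commands mix motion and turning
initial: x=-3 y=-3 heading=north
[1] after straight(1): x=-3 y=-2 heading=north
[2] after arc(right, 1): x=-2 y=-1 heading=east
[3] after straight(1): x=-1 y=-1 heading=east
no rival 3-sequence matches.

straight(1), arc(right, 1), straight(1)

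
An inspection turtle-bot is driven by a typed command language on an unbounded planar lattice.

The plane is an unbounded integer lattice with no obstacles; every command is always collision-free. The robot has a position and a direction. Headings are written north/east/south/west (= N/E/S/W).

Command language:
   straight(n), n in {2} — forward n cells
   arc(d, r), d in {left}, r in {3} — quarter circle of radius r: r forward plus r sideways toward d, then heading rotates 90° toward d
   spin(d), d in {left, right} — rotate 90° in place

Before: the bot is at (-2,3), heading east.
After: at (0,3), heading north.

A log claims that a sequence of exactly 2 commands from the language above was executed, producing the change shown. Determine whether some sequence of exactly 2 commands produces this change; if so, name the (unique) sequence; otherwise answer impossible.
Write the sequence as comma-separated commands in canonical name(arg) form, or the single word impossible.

key: order matters: swapping straight(2) and spin(left) lands elsewhere
initial: at (-2,3), heading east
step 1 (straight(2)): at (0,3), heading east
step 2 (spin(left)): at (0,3), heading north
no other 2-command option fits: unique.

straight(2), spin(left)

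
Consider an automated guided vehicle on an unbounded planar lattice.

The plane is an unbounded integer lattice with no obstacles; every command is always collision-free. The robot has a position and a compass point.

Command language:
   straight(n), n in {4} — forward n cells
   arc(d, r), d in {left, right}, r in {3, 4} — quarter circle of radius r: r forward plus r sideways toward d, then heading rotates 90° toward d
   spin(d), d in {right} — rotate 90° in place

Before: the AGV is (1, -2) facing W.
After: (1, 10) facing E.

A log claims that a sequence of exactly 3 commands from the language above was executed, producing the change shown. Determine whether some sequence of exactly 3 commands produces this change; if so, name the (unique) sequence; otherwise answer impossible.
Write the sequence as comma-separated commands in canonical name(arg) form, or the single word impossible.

arc(right, 4), straight(4), arc(right, 4)

key: position moved to (1,10) AND the heading swung to E — translation plus rotation needed
t0: (1, -2) facing W
t=1 arc(right, 4) ⇒ (-3, 2) facing N
t=2 straight(4) ⇒ (-3, 6) facing N
t=3 arc(right, 4) ⇒ (1, 10) facing E
uniquely the one of 216 3-step routes that fits.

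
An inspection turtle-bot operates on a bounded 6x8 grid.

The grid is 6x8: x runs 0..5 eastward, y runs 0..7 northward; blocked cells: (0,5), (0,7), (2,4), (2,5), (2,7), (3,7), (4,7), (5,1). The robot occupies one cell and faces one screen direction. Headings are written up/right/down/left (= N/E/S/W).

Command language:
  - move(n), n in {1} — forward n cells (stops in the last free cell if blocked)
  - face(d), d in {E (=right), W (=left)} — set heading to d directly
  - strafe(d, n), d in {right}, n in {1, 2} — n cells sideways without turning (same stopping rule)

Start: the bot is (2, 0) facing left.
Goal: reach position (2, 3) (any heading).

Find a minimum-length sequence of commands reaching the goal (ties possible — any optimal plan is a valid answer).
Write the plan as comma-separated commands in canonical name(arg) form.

from: (2, 0) facing left
1. strafe(right, 2) → (2, 2) facing left
2. strafe(right, 2) → (2, 3) facing left
shorter routes all fall short; 2 is best.

strafe(right, 2), strafe(right, 2)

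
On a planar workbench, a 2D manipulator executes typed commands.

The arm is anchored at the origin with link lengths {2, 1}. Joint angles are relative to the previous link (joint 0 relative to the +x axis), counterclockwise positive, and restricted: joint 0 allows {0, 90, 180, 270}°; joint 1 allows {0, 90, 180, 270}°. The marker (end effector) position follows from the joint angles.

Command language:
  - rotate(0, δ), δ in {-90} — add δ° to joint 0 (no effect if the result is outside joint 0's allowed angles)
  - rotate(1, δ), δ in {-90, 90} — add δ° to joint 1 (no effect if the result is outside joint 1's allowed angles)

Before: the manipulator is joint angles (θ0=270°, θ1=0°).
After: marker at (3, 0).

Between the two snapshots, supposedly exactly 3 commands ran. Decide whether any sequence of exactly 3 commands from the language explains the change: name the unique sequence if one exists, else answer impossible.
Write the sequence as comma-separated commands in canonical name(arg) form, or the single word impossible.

begin: joint angles (θ0=270°, θ1=0°)
1. rotate(0, -90) → joint angles (θ0=180°, θ1=0°)
2. rotate(0, -90) → joint angles (θ0=90°, θ1=0°)
3. rotate(0, -90) → joint angles (θ0=0°, θ1=0°)
no other 3-command option fits: unique.

rotate(0, -90), rotate(0, -90), rotate(0, -90)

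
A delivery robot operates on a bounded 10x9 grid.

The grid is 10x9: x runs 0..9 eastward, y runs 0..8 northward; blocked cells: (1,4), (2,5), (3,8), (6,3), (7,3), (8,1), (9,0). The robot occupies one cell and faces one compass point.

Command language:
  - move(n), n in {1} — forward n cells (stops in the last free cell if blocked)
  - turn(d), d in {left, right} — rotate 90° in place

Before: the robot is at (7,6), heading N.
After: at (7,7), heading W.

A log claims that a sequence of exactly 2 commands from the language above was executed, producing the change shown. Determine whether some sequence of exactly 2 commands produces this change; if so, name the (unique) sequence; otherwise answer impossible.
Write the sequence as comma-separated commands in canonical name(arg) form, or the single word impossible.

key: position moved to (7,7) AND the heading swung to W — translation plus rotation needed
t0: at (7,6), heading N
1. move(1) → at (7,7), heading N
2. turn(left) → at (7,7), heading W
uniquely the one of 9 2-step routes that fits.

move(1), turn(left)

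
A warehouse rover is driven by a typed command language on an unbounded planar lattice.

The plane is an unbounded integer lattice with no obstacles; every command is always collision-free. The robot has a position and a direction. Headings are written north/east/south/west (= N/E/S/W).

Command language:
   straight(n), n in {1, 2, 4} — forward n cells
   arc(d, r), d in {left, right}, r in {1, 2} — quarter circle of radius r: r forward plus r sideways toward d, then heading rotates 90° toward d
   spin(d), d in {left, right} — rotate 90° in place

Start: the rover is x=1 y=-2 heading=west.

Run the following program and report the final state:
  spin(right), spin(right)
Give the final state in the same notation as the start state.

initial: x=1 y=-2 heading=west
[1] after spin(right): x=1 y=-2 heading=north
[2] after spin(right): x=1 y=-2 heading=east

x=1 y=-2 heading=east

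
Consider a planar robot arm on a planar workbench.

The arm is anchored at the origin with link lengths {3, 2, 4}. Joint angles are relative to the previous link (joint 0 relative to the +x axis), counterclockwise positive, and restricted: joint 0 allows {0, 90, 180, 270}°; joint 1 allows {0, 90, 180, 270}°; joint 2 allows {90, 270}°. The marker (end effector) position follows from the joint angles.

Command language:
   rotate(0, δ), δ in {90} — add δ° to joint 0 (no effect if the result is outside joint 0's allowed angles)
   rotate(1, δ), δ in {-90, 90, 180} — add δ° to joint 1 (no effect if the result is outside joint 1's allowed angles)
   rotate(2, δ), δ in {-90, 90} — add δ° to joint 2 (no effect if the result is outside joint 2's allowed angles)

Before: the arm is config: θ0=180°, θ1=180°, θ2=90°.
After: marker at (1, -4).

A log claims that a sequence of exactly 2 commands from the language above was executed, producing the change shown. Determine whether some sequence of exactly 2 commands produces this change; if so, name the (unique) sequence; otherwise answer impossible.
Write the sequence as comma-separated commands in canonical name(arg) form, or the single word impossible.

rotate(0, 90), rotate(0, 90)

start: config: θ0=180°, θ1=180°, θ2=90°
1. rotate(0, 90) → config: θ0=270°, θ1=180°, θ2=90°
2. rotate(0, 90) → config: θ0=0°, θ1=180°, θ2=90°
all 36 alternatives checked — unique.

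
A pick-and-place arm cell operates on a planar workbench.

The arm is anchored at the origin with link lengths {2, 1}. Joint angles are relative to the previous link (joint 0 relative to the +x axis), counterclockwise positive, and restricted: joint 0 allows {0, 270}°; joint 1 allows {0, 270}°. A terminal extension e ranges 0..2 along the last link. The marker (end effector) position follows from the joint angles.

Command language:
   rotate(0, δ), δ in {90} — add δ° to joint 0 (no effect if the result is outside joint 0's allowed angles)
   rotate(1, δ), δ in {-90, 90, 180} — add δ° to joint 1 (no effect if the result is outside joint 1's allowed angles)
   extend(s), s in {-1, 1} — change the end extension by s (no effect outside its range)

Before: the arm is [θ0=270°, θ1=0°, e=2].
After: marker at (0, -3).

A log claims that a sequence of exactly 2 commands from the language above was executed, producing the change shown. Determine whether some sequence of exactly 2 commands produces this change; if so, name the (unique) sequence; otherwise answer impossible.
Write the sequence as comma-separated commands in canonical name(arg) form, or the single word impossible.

t0: [θ0=270°, θ1=0°, e=2]
1. extend(-1) → [θ0=270°, θ1=0°, e=1]
2. extend(-1) → [θ0=270°, θ1=0°, e=0]
no rival 2-sequence matches.

extend(-1), extend(-1)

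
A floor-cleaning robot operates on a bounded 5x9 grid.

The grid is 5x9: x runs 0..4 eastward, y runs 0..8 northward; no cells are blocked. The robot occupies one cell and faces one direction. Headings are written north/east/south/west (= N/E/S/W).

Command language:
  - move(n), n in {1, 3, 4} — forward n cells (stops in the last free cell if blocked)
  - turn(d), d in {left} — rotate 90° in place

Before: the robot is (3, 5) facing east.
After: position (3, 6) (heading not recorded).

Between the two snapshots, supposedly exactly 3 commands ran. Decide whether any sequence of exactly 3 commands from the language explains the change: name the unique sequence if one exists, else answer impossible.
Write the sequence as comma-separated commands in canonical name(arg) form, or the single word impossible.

turn(left), move(1), turn(left)

from: (3, 5) facing east
step 1 (turn(left)): (3, 5) facing north
step 2 (move(1)): (3, 6) facing north
step 3 (turn(left)): (3, 6) facing west
all 64 alternatives checked — unique.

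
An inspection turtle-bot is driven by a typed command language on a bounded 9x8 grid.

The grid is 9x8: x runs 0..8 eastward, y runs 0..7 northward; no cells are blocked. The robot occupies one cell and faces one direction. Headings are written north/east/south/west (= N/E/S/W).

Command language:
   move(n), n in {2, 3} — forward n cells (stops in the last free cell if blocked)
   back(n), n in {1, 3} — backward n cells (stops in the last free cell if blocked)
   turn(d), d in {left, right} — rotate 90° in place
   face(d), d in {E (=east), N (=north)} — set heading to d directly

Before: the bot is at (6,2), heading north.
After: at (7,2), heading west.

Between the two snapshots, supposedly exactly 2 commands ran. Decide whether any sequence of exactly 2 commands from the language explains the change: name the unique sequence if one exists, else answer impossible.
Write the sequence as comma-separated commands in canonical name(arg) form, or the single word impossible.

turn(left), back(1)

key: running back(1) before turn(left) would end elsewhere — order is forced
begin: at (6,2), heading north
[1] after turn(left): at (6,2), heading west
[2] after back(1): at (7,2), heading west
uniquely the one of 64 2-step routes that fits.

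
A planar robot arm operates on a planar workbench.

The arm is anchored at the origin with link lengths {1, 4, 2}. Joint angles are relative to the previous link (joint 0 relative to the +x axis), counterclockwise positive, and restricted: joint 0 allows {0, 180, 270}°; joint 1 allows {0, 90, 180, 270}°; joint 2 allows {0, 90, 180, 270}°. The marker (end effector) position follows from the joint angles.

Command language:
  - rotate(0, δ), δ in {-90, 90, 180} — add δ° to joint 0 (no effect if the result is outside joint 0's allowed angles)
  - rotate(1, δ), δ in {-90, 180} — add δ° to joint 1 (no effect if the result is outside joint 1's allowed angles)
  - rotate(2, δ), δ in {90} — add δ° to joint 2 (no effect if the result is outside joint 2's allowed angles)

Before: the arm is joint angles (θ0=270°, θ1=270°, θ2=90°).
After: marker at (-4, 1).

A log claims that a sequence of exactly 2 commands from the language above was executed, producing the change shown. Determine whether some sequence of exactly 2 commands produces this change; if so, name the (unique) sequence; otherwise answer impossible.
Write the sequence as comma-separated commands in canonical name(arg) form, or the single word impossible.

t0: joint angles (θ0=270°, θ1=270°, θ2=90°)
[1] after rotate(2, 90): joint angles (θ0=270°, θ1=270°, θ2=180°)
[2] after rotate(2, 90): joint angles (θ0=270°, θ1=270°, θ2=270°)
all 36 alternatives checked — unique.

rotate(2, 90), rotate(2, 90)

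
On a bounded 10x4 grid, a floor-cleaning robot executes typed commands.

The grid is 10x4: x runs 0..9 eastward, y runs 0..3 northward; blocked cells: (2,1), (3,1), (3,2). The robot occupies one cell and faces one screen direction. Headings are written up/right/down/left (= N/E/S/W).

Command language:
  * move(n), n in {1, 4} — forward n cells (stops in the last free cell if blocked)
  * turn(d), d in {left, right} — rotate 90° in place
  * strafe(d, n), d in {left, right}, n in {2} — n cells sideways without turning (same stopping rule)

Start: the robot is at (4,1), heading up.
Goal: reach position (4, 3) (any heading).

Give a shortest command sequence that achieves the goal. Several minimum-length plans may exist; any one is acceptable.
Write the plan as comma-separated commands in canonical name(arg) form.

start: at (4,1), heading up
1. move(4) → at (4,3), heading up
nothing shorter than 1 reaches the goal.

move(4)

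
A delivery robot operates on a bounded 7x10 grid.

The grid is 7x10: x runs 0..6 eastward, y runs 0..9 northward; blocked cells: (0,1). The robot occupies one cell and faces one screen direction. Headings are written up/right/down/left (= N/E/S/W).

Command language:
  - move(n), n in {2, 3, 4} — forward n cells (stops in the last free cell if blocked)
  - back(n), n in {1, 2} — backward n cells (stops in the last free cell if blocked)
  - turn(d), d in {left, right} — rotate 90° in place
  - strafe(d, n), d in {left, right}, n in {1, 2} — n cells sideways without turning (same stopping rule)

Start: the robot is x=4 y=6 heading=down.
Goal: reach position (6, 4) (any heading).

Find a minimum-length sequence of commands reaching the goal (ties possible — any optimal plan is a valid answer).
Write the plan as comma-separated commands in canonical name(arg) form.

start: x=4 y=6 heading=down
t=1 strafe(left, 2) ⇒ x=6 y=6 heading=down
t=2 move(2) ⇒ x=6 y=4 heading=down
nothing shorter than 2 reaches the goal.

strafe(left, 2), move(2)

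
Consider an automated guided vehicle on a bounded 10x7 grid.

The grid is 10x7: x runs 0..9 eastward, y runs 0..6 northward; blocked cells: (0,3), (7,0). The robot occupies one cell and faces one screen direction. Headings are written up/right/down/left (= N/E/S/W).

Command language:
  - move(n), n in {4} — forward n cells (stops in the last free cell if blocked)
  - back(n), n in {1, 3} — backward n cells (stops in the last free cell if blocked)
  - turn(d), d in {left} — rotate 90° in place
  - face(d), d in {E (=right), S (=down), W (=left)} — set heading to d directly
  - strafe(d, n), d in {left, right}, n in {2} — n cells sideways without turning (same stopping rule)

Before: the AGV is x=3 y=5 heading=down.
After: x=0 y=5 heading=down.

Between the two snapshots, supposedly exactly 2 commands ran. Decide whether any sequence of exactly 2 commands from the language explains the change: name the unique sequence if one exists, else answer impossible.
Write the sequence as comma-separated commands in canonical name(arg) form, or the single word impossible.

key: still facing S at the end — nothing in the sequence rotates
initial: x=3 y=5 heading=down
t=1 strafe(right, 2) ⇒ x=1 y=5 heading=down
t=2 strafe(right, 2) ⇒ x=0 y=5 heading=down
no rival 2-sequence matches.

strafe(right, 2), strafe(right, 2)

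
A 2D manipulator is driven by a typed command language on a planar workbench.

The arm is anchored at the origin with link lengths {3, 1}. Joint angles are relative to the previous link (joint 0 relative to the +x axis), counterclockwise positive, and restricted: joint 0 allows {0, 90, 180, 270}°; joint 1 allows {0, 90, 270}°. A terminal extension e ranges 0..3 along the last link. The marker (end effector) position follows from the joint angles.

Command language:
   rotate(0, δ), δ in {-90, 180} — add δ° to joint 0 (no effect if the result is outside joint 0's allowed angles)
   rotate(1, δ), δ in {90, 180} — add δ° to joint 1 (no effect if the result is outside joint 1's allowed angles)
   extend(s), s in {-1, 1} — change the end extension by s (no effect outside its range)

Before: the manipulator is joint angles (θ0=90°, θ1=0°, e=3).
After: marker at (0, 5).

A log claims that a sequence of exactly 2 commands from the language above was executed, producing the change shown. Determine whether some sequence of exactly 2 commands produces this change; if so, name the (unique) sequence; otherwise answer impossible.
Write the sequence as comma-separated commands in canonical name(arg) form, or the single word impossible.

initial: joint angles (θ0=90°, θ1=0°, e=3)
t=1 extend(-1) ⇒ joint angles (θ0=90°, θ1=0°, e=2)
t=2 extend(-1) ⇒ joint angles (θ0=90°, θ1=0°, e=1)
no other 2-command option fits: unique.

extend(-1), extend(-1)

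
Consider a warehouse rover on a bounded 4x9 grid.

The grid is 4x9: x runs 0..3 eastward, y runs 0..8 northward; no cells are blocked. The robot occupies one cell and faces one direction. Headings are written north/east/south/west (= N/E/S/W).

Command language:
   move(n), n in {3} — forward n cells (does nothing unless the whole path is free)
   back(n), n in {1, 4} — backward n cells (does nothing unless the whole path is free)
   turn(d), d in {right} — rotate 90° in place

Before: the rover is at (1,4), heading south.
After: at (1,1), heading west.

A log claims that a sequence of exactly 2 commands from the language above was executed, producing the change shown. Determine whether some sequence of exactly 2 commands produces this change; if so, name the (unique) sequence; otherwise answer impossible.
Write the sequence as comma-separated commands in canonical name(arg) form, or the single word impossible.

move(3), turn(right)

key: position moved to (1,1) AND the heading swung to W — translation plus rotation needed
begin: at (1,4), heading south
[1] after move(3): at (1,1), heading south
[2] after turn(right): at (1,1), heading west
no rival 2-sequence matches.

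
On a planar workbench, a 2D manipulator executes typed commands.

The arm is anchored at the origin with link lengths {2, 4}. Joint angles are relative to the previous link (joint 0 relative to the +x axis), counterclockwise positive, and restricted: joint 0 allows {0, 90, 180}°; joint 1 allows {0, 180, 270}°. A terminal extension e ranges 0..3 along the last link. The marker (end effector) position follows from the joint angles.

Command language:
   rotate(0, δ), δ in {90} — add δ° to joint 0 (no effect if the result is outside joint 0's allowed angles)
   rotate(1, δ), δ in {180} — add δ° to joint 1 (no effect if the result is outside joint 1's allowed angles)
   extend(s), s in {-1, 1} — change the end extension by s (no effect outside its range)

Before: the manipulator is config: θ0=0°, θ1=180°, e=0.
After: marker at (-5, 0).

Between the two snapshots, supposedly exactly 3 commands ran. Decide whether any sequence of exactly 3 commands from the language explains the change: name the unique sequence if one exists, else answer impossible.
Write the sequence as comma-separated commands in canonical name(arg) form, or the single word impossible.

extend(1), extend(1), extend(1)

start: config: θ0=0°, θ1=180°, e=0
t=1 extend(1) ⇒ config: θ0=0°, θ1=180°, e=1
t=2 extend(1) ⇒ config: θ0=0°, θ1=180°, e=2
t=3 extend(1) ⇒ config: θ0=0°, θ1=180°, e=3
all 64 alternatives checked — unique.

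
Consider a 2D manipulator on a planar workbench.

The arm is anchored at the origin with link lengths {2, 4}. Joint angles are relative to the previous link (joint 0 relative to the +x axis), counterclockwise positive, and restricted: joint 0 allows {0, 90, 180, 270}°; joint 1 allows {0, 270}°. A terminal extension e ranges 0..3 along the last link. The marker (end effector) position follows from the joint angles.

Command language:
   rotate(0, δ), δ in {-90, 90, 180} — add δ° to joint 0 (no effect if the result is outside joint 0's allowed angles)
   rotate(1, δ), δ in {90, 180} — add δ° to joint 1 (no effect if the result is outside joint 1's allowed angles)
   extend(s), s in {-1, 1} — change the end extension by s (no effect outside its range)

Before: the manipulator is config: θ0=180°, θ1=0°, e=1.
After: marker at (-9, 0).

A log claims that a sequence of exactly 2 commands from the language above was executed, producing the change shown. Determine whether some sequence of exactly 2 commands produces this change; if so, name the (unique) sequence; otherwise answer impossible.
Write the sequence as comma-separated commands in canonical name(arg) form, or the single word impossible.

extend(1), extend(1)

from: config: θ0=180°, θ1=0°, e=1
1. extend(1) → config: θ0=180°, θ1=0°, e=2
2. extend(1) → config: θ0=180°, θ1=0°, e=3
no rival 2-sequence matches.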